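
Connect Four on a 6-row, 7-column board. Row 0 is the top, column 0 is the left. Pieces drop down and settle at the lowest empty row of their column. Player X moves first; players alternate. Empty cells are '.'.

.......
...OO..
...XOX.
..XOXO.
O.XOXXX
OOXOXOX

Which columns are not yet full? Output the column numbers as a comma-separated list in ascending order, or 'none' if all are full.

col 0: top cell = '.' → open
col 1: top cell = '.' → open
col 2: top cell = '.' → open
col 3: top cell = '.' → open
col 4: top cell = '.' → open
col 5: top cell = '.' → open
col 6: top cell = '.' → open

Answer: 0,1,2,3,4,5,6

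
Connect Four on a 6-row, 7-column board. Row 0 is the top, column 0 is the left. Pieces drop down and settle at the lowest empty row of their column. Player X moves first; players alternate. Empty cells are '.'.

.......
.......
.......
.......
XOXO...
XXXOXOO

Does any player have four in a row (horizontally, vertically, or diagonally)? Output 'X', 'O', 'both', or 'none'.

none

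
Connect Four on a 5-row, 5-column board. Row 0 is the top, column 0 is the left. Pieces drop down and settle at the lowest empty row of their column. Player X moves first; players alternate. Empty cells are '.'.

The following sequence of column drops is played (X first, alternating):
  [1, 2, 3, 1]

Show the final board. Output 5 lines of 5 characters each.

Move 1: X drops in col 1, lands at row 4
Move 2: O drops in col 2, lands at row 4
Move 3: X drops in col 3, lands at row 4
Move 4: O drops in col 1, lands at row 3

Answer: .....
.....
.....
.O...
.XOX.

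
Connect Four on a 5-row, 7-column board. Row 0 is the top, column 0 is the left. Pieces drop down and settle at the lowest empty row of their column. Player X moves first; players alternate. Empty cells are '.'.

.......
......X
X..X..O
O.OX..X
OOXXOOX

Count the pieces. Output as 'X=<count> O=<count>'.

X=8 O=7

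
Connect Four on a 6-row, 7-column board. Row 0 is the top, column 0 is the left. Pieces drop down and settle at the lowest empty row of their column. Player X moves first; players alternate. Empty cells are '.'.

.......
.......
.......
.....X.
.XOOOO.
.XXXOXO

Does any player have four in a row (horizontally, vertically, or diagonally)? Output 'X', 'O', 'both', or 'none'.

O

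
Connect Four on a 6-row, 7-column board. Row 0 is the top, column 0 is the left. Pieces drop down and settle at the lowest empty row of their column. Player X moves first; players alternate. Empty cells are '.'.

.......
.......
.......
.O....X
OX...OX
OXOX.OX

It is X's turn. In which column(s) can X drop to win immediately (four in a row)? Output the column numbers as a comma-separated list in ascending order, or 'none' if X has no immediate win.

col 0: drop X → no win
col 1: drop X → no win
col 2: drop X → no win
col 3: drop X → no win
col 4: drop X → no win
col 5: drop X → no win
col 6: drop X → WIN!

Answer: 6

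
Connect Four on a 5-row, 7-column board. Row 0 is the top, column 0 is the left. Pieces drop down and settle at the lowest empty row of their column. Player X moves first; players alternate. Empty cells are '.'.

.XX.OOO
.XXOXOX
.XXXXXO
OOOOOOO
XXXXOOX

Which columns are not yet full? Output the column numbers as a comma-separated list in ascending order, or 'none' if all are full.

col 0: top cell = '.' → open
col 1: top cell = 'X' → FULL
col 2: top cell = 'X' → FULL
col 3: top cell = '.' → open
col 4: top cell = 'O' → FULL
col 5: top cell = 'O' → FULL
col 6: top cell = 'O' → FULL

Answer: 0,3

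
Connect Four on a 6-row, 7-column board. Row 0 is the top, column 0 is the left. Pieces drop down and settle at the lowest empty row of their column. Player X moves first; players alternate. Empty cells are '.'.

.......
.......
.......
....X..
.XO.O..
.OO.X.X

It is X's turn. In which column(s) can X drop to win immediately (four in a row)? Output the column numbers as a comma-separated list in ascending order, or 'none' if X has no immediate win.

Answer: none

Derivation:
col 0: drop X → no win
col 1: drop X → no win
col 2: drop X → no win
col 3: drop X → no win
col 4: drop X → no win
col 5: drop X → no win
col 6: drop X → no win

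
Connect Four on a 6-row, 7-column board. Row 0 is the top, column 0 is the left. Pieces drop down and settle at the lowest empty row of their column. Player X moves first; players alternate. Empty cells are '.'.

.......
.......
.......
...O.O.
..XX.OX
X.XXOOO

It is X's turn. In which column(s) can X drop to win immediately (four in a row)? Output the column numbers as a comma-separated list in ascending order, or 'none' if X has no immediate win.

Answer: 1

Derivation:
col 0: drop X → no win
col 1: drop X → WIN!
col 2: drop X → no win
col 3: drop X → no win
col 4: drop X → no win
col 5: drop X → no win
col 6: drop X → no win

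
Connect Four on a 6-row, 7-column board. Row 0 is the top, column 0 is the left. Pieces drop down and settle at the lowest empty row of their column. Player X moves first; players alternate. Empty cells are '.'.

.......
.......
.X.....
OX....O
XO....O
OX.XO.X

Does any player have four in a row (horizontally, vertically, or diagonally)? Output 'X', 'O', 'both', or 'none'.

none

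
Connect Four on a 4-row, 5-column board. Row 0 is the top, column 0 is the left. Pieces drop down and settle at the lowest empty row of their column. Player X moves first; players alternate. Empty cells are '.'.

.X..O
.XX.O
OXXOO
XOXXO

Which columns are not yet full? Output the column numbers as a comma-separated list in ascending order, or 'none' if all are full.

col 0: top cell = '.' → open
col 1: top cell = 'X' → FULL
col 2: top cell = '.' → open
col 3: top cell = '.' → open
col 4: top cell = 'O' → FULL

Answer: 0,2,3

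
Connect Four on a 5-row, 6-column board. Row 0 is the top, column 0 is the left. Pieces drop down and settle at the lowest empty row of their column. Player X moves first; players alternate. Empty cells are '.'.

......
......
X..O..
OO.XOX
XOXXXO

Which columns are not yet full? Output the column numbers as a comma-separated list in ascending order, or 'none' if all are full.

col 0: top cell = '.' → open
col 1: top cell = '.' → open
col 2: top cell = '.' → open
col 3: top cell = '.' → open
col 4: top cell = '.' → open
col 5: top cell = '.' → open

Answer: 0,1,2,3,4,5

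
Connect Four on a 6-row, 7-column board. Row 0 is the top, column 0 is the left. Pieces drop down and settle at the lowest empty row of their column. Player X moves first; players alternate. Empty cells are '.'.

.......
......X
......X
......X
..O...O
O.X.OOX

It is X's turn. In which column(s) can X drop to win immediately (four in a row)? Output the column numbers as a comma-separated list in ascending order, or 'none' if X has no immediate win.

col 0: drop X → no win
col 1: drop X → no win
col 2: drop X → no win
col 3: drop X → no win
col 4: drop X → no win
col 5: drop X → no win
col 6: drop X → WIN!

Answer: 6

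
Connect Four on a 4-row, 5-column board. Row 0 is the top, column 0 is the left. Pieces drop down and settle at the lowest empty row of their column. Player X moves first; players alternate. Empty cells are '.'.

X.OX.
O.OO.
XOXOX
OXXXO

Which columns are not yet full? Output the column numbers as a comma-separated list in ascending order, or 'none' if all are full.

col 0: top cell = 'X' → FULL
col 1: top cell = '.' → open
col 2: top cell = 'O' → FULL
col 3: top cell = 'X' → FULL
col 4: top cell = '.' → open

Answer: 1,4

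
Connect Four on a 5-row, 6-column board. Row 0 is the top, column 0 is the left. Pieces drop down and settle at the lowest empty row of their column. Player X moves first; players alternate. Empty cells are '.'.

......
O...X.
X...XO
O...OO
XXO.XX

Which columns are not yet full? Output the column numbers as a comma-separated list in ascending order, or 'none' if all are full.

col 0: top cell = '.' → open
col 1: top cell = '.' → open
col 2: top cell = '.' → open
col 3: top cell = '.' → open
col 4: top cell = '.' → open
col 5: top cell = '.' → open

Answer: 0,1,2,3,4,5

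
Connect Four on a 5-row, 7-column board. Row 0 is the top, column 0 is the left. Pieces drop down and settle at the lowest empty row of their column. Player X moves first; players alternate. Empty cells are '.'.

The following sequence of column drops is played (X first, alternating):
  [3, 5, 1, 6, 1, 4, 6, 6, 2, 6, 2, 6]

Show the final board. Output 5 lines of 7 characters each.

Move 1: X drops in col 3, lands at row 4
Move 2: O drops in col 5, lands at row 4
Move 3: X drops in col 1, lands at row 4
Move 4: O drops in col 6, lands at row 4
Move 5: X drops in col 1, lands at row 3
Move 6: O drops in col 4, lands at row 4
Move 7: X drops in col 6, lands at row 3
Move 8: O drops in col 6, lands at row 2
Move 9: X drops in col 2, lands at row 4
Move 10: O drops in col 6, lands at row 1
Move 11: X drops in col 2, lands at row 3
Move 12: O drops in col 6, lands at row 0

Answer: ......O
......O
......O
.XX...X
.XXXOOO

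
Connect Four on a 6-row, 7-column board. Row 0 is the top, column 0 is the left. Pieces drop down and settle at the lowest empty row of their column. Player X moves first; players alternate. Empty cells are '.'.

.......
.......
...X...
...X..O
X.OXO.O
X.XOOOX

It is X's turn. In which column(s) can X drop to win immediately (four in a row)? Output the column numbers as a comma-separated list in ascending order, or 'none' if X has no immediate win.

col 0: drop X → no win
col 1: drop X → no win
col 2: drop X → no win
col 3: drop X → WIN!
col 4: drop X → no win
col 5: drop X → no win
col 6: drop X → no win

Answer: 3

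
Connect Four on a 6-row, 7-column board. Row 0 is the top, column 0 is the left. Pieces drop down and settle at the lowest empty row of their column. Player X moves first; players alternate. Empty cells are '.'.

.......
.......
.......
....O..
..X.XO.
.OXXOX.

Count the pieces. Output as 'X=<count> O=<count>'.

X=5 O=4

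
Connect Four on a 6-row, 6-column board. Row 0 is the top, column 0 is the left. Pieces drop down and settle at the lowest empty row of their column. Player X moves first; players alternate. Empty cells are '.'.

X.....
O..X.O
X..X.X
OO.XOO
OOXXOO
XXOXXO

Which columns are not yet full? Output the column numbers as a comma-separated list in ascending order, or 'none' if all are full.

col 0: top cell = 'X' → FULL
col 1: top cell = '.' → open
col 2: top cell = '.' → open
col 3: top cell = '.' → open
col 4: top cell = '.' → open
col 5: top cell = '.' → open

Answer: 1,2,3,4,5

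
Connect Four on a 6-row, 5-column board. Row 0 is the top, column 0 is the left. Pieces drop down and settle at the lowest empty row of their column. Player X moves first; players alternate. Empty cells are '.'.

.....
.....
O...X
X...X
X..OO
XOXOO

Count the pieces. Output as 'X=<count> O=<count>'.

X=6 O=6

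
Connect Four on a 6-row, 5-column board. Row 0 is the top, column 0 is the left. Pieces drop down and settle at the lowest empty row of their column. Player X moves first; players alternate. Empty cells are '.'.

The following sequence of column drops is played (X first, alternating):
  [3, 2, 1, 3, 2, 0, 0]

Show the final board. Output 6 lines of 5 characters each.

Answer: .....
.....
.....
.....
X.XO.
OXOX.

Derivation:
Move 1: X drops in col 3, lands at row 5
Move 2: O drops in col 2, lands at row 5
Move 3: X drops in col 1, lands at row 5
Move 4: O drops in col 3, lands at row 4
Move 5: X drops in col 2, lands at row 4
Move 6: O drops in col 0, lands at row 5
Move 7: X drops in col 0, lands at row 4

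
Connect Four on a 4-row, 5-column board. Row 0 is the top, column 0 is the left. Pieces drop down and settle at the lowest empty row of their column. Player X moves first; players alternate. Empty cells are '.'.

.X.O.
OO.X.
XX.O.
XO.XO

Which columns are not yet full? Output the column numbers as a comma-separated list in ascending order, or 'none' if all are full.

col 0: top cell = '.' → open
col 1: top cell = 'X' → FULL
col 2: top cell = '.' → open
col 3: top cell = 'O' → FULL
col 4: top cell = '.' → open

Answer: 0,2,4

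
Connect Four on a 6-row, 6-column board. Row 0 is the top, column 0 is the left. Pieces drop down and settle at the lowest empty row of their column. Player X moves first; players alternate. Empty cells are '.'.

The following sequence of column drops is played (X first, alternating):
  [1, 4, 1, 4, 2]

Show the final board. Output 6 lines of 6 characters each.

Move 1: X drops in col 1, lands at row 5
Move 2: O drops in col 4, lands at row 5
Move 3: X drops in col 1, lands at row 4
Move 4: O drops in col 4, lands at row 4
Move 5: X drops in col 2, lands at row 5

Answer: ......
......
......
......
.X..O.
.XX.O.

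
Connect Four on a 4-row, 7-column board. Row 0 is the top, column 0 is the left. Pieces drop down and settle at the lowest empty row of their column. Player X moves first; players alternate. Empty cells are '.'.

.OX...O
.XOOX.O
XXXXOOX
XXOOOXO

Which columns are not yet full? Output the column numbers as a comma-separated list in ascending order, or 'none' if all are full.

Answer: 0,3,4,5

Derivation:
col 0: top cell = '.' → open
col 1: top cell = 'O' → FULL
col 2: top cell = 'X' → FULL
col 3: top cell = '.' → open
col 4: top cell = '.' → open
col 5: top cell = '.' → open
col 6: top cell = 'O' → FULL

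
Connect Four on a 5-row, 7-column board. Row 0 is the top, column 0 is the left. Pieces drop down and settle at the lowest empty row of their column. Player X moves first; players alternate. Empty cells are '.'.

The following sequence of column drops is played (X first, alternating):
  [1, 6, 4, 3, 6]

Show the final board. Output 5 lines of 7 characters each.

Answer: .......
.......
.......
......X
.X.OX.O

Derivation:
Move 1: X drops in col 1, lands at row 4
Move 2: O drops in col 6, lands at row 4
Move 3: X drops in col 4, lands at row 4
Move 4: O drops in col 3, lands at row 4
Move 5: X drops in col 6, lands at row 3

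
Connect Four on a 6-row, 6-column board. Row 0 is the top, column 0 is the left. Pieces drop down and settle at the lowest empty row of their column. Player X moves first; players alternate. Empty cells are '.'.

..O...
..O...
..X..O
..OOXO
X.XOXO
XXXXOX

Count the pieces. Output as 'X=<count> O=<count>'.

X=10 O=9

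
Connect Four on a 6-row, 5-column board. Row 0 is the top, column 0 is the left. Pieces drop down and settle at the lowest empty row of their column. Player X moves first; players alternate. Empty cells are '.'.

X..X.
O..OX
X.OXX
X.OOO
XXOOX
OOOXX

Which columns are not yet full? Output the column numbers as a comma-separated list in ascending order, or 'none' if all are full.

col 0: top cell = 'X' → FULL
col 1: top cell = '.' → open
col 2: top cell = '.' → open
col 3: top cell = 'X' → FULL
col 4: top cell = '.' → open

Answer: 1,2,4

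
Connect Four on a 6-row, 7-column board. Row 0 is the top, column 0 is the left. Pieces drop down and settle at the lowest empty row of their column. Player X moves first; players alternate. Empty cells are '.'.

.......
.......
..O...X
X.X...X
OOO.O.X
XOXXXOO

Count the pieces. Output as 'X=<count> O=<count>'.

X=9 O=8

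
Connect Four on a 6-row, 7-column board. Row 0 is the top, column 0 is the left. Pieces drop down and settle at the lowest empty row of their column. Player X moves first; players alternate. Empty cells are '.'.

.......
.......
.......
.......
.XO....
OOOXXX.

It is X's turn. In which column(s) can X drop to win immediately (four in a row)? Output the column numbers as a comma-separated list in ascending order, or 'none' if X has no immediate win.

Answer: 6

Derivation:
col 0: drop X → no win
col 1: drop X → no win
col 2: drop X → no win
col 3: drop X → no win
col 4: drop X → no win
col 5: drop X → no win
col 6: drop X → WIN!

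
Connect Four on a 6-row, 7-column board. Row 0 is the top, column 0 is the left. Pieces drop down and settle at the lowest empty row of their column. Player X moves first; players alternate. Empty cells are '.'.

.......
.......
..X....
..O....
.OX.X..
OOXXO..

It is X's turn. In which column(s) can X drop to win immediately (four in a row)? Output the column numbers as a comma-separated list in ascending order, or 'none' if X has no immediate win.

col 0: drop X → no win
col 1: drop X → no win
col 2: drop X → no win
col 3: drop X → no win
col 4: drop X → no win
col 5: drop X → no win
col 6: drop X → no win

Answer: none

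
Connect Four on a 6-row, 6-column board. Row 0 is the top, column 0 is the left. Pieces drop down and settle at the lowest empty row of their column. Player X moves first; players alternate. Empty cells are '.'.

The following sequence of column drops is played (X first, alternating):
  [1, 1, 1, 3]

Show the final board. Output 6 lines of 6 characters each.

Move 1: X drops in col 1, lands at row 5
Move 2: O drops in col 1, lands at row 4
Move 3: X drops in col 1, lands at row 3
Move 4: O drops in col 3, lands at row 5

Answer: ......
......
......
.X....
.O....
.X.O..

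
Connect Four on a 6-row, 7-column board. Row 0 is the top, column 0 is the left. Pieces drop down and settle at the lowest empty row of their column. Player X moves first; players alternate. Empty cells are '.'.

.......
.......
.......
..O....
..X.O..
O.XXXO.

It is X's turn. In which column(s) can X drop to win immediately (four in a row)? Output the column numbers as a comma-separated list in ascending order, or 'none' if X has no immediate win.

Answer: 1

Derivation:
col 0: drop X → no win
col 1: drop X → WIN!
col 2: drop X → no win
col 3: drop X → no win
col 4: drop X → no win
col 5: drop X → no win
col 6: drop X → no win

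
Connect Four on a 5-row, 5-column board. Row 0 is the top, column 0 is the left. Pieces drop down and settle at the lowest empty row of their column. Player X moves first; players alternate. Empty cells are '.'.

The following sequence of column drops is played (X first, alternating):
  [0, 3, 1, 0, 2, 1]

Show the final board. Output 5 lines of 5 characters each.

Answer: .....
.....
.....
OO...
XXXO.

Derivation:
Move 1: X drops in col 0, lands at row 4
Move 2: O drops in col 3, lands at row 4
Move 3: X drops in col 1, lands at row 4
Move 4: O drops in col 0, lands at row 3
Move 5: X drops in col 2, lands at row 4
Move 6: O drops in col 1, lands at row 3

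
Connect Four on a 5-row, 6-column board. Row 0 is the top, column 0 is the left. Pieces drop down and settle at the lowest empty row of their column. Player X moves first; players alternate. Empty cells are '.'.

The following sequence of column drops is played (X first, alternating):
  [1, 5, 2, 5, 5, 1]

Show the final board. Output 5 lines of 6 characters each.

Answer: ......
......
.....X
.O...O
.XX..O

Derivation:
Move 1: X drops in col 1, lands at row 4
Move 2: O drops in col 5, lands at row 4
Move 3: X drops in col 2, lands at row 4
Move 4: O drops in col 5, lands at row 3
Move 5: X drops in col 5, lands at row 2
Move 6: O drops in col 1, lands at row 3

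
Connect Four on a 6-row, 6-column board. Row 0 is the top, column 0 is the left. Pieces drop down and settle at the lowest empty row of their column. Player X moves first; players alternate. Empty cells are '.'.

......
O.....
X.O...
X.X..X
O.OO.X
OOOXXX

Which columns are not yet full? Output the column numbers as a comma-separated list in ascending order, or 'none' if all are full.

Answer: 0,1,2,3,4,5

Derivation:
col 0: top cell = '.' → open
col 1: top cell = '.' → open
col 2: top cell = '.' → open
col 3: top cell = '.' → open
col 4: top cell = '.' → open
col 5: top cell = '.' → open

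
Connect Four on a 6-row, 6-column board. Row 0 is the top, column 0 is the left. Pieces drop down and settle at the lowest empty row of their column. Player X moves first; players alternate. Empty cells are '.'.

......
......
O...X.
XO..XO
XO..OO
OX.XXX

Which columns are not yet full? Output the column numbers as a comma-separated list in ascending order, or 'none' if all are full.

Answer: 0,1,2,3,4,5

Derivation:
col 0: top cell = '.' → open
col 1: top cell = '.' → open
col 2: top cell = '.' → open
col 3: top cell = '.' → open
col 4: top cell = '.' → open
col 5: top cell = '.' → open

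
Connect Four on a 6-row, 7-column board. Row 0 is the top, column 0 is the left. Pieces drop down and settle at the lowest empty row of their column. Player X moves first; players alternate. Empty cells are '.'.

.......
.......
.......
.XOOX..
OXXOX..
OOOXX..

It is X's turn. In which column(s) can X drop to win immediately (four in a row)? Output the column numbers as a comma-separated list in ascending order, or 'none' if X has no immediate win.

col 0: drop X → no win
col 1: drop X → no win
col 2: drop X → no win
col 3: drop X → no win
col 4: drop X → WIN!
col 5: drop X → no win
col 6: drop X → no win

Answer: 4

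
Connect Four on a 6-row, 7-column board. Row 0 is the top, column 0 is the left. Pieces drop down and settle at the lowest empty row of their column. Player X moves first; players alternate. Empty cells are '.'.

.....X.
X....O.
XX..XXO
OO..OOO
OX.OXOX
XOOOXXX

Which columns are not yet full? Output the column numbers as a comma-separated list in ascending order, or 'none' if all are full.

Answer: 0,1,2,3,4,6

Derivation:
col 0: top cell = '.' → open
col 1: top cell = '.' → open
col 2: top cell = '.' → open
col 3: top cell = '.' → open
col 4: top cell = '.' → open
col 5: top cell = 'X' → FULL
col 6: top cell = '.' → open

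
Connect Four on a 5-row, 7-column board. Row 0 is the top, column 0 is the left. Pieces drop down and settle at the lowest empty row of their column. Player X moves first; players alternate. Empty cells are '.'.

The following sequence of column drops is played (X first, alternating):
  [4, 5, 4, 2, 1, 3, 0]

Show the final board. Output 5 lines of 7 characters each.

Move 1: X drops in col 4, lands at row 4
Move 2: O drops in col 5, lands at row 4
Move 3: X drops in col 4, lands at row 3
Move 4: O drops in col 2, lands at row 4
Move 5: X drops in col 1, lands at row 4
Move 6: O drops in col 3, lands at row 4
Move 7: X drops in col 0, lands at row 4

Answer: .......
.......
.......
....X..
XXOOXO.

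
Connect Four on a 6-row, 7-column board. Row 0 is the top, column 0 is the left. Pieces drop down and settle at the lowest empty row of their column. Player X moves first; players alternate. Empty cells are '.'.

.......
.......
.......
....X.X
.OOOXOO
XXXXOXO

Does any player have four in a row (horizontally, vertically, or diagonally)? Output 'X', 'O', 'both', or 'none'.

X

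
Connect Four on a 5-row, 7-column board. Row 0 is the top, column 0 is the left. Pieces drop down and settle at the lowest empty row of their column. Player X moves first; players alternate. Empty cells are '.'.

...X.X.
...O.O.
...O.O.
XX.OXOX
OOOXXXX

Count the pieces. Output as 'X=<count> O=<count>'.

X=10 O=9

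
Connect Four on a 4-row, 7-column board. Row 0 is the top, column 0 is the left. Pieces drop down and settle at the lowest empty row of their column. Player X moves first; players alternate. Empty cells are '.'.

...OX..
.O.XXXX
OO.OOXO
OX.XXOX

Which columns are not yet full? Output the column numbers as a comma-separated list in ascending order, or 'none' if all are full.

col 0: top cell = '.' → open
col 1: top cell = '.' → open
col 2: top cell = '.' → open
col 3: top cell = 'O' → FULL
col 4: top cell = 'X' → FULL
col 5: top cell = '.' → open
col 6: top cell = '.' → open

Answer: 0,1,2,5,6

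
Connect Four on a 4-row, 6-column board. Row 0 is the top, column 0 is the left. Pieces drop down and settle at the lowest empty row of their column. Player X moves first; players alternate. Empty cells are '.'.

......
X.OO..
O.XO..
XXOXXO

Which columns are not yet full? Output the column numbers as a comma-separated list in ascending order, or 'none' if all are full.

col 0: top cell = '.' → open
col 1: top cell = '.' → open
col 2: top cell = '.' → open
col 3: top cell = '.' → open
col 4: top cell = '.' → open
col 5: top cell = '.' → open

Answer: 0,1,2,3,4,5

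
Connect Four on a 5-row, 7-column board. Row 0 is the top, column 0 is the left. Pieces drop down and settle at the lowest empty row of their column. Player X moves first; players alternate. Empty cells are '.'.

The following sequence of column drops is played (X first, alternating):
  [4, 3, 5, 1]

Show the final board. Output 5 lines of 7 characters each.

Move 1: X drops in col 4, lands at row 4
Move 2: O drops in col 3, lands at row 4
Move 3: X drops in col 5, lands at row 4
Move 4: O drops in col 1, lands at row 4

Answer: .......
.......
.......
.......
.O.OXX.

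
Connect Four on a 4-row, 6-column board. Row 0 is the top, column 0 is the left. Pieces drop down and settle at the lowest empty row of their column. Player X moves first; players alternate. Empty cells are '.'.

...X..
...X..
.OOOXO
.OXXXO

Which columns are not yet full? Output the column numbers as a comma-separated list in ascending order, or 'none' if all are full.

col 0: top cell = '.' → open
col 1: top cell = '.' → open
col 2: top cell = '.' → open
col 3: top cell = 'X' → FULL
col 4: top cell = '.' → open
col 5: top cell = '.' → open

Answer: 0,1,2,4,5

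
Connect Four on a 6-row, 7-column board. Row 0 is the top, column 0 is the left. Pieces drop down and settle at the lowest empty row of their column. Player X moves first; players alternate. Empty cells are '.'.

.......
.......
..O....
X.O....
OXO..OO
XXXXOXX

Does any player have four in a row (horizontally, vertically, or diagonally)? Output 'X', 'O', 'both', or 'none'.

X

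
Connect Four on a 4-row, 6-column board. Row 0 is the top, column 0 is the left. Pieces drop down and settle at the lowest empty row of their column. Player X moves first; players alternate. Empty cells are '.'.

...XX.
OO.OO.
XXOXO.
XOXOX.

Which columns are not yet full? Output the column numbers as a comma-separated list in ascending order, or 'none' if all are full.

col 0: top cell = '.' → open
col 1: top cell = '.' → open
col 2: top cell = '.' → open
col 3: top cell = 'X' → FULL
col 4: top cell = 'X' → FULL
col 5: top cell = '.' → open

Answer: 0,1,2,5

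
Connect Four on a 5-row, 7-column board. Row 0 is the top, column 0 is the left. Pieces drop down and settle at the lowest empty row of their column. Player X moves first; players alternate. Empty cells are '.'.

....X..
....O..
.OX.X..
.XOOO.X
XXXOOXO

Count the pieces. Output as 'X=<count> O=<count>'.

X=9 O=8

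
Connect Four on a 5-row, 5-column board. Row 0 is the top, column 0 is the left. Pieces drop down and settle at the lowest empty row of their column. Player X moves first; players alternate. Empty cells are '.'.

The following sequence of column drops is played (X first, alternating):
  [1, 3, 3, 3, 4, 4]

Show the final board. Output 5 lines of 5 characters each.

Move 1: X drops in col 1, lands at row 4
Move 2: O drops in col 3, lands at row 4
Move 3: X drops in col 3, lands at row 3
Move 4: O drops in col 3, lands at row 2
Move 5: X drops in col 4, lands at row 4
Move 6: O drops in col 4, lands at row 3

Answer: .....
.....
...O.
...XO
.X.OX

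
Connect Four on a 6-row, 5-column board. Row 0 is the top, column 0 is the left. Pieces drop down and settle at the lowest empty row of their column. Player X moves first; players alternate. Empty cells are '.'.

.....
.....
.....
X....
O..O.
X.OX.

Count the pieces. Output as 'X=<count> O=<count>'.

X=3 O=3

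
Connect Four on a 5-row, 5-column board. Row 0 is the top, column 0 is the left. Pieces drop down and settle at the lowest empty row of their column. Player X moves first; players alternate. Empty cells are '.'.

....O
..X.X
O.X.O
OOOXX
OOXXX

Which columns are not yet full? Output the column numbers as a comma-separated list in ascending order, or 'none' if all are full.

Answer: 0,1,2,3

Derivation:
col 0: top cell = '.' → open
col 1: top cell = '.' → open
col 2: top cell = '.' → open
col 3: top cell = '.' → open
col 4: top cell = 'O' → FULL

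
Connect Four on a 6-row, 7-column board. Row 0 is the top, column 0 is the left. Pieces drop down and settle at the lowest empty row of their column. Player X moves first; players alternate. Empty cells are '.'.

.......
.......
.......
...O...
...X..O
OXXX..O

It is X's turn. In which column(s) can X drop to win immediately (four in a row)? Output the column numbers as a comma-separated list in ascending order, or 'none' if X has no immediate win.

col 0: drop X → no win
col 1: drop X → no win
col 2: drop X → no win
col 3: drop X → no win
col 4: drop X → WIN!
col 5: drop X → no win
col 6: drop X → no win

Answer: 4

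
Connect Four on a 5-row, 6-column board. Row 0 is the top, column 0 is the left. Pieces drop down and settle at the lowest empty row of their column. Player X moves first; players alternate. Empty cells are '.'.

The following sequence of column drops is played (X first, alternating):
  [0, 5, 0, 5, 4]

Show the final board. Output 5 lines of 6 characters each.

Answer: ......
......
......
X....O
X...XO

Derivation:
Move 1: X drops in col 0, lands at row 4
Move 2: O drops in col 5, lands at row 4
Move 3: X drops in col 0, lands at row 3
Move 4: O drops in col 5, lands at row 3
Move 5: X drops in col 4, lands at row 4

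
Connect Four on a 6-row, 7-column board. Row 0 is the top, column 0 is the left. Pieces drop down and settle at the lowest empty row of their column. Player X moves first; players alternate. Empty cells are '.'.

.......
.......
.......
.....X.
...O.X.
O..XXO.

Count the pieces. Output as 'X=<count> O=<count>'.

X=4 O=3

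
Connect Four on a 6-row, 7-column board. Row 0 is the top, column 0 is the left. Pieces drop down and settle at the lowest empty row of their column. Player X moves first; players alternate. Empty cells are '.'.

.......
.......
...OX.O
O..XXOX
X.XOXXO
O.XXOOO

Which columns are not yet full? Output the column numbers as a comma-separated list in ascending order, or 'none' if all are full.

col 0: top cell = '.' → open
col 1: top cell = '.' → open
col 2: top cell = '.' → open
col 3: top cell = '.' → open
col 4: top cell = '.' → open
col 5: top cell = '.' → open
col 6: top cell = '.' → open

Answer: 0,1,2,3,4,5,6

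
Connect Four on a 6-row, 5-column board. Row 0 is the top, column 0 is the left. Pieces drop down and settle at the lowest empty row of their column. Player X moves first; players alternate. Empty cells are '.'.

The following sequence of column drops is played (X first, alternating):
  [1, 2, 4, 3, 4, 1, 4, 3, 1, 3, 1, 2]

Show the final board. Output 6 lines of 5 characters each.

Move 1: X drops in col 1, lands at row 5
Move 2: O drops in col 2, lands at row 5
Move 3: X drops in col 4, lands at row 5
Move 4: O drops in col 3, lands at row 5
Move 5: X drops in col 4, lands at row 4
Move 6: O drops in col 1, lands at row 4
Move 7: X drops in col 4, lands at row 3
Move 8: O drops in col 3, lands at row 4
Move 9: X drops in col 1, lands at row 3
Move 10: O drops in col 3, lands at row 3
Move 11: X drops in col 1, lands at row 2
Move 12: O drops in col 2, lands at row 4

Answer: .....
.....
.X...
.X.OX
.OOOX
.XOOX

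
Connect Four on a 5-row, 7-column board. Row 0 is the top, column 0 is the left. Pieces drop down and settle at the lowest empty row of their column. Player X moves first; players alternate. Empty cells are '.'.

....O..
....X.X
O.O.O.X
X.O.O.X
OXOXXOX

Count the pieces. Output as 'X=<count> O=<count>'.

X=9 O=9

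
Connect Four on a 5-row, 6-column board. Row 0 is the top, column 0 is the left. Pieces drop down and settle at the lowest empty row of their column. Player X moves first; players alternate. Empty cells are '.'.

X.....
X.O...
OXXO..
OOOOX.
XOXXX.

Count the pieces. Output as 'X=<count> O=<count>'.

X=9 O=8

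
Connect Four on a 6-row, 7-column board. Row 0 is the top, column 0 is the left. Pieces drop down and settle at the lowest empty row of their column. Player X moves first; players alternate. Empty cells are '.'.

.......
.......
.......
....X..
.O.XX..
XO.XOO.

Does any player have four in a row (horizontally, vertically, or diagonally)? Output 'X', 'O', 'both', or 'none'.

none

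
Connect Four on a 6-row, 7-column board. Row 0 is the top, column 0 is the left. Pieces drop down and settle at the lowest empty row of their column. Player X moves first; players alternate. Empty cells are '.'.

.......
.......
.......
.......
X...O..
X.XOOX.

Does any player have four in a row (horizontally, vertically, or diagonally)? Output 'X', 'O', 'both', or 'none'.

none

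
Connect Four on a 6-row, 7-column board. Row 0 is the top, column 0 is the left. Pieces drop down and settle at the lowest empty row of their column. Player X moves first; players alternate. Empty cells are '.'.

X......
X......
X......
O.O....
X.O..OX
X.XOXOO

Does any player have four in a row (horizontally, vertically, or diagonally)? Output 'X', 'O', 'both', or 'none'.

none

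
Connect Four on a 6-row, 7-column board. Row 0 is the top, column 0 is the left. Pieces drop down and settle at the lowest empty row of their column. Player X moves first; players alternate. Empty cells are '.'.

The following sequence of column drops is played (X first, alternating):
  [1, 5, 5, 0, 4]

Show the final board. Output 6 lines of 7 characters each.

Move 1: X drops in col 1, lands at row 5
Move 2: O drops in col 5, lands at row 5
Move 3: X drops in col 5, lands at row 4
Move 4: O drops in col 0, lands at row 5
Move 5: X drops in col 4, lands at row 5

Answer: .......
.......
.......
.......
.....X.
OX..XO.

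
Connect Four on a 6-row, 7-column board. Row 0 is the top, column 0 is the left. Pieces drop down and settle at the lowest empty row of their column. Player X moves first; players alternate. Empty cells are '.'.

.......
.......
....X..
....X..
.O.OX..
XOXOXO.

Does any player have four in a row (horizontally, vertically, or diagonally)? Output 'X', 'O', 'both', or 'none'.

X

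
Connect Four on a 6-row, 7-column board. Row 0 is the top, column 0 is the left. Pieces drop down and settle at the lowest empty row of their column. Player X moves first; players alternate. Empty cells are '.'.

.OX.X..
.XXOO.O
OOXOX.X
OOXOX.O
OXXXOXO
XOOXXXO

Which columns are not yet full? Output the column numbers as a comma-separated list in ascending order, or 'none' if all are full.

Answer: 0,3,5,6

Derivation:
col 0: top cell = '.' → open
col 1: top cell = 'O' → FULL
col 2: top cell = 'X' → FULL
col 3: top cell = '.' → open
col 4: top cell = 'X' → FULL
col 5: top cell = '.' → open
col 6: top cell = '.' → open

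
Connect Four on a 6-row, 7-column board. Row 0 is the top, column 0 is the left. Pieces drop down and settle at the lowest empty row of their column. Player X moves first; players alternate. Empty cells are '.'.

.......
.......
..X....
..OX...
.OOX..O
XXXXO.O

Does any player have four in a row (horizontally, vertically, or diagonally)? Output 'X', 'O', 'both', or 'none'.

X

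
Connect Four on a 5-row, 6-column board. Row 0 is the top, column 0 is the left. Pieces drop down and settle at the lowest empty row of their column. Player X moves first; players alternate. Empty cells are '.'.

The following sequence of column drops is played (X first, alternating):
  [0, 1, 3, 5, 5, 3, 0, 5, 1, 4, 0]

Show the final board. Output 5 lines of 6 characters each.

Move 1: X drops in col 0, lands at row 4
Move 2: O drops in col 1, lands at row 4
Move 3: X drops in col 3, lands at row 4
Move 4: O drops in col 5, lands at row 4
Move 5: X drops in col 5, lands at row 3
Move 6: O drops in col 3, lands at row 3
Move 7: X drops in col 0, lands at row 3
Move 8: O drops in col 5, lands at row 2
Move 9: X drops in col 1, lands at row 3
Move 10: O drops in col 4, lands at row 4
Move 11: X drops in col 0, lands at row 2

Answer: ......
......
X....O
XX.O.X
XO.XOO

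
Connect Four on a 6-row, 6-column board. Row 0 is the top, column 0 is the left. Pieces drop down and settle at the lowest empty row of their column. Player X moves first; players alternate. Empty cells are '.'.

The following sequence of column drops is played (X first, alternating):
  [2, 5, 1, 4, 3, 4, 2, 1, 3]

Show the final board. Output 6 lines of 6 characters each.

Answer: ......
......
......
......
.OXXO.
.XXXOO

Derivation:
Move 1: X drops in col 2, lands at row 5
Move 2: O drops in col 5, lands at row 5
Move 3: X drops in col 1, lands at row 5
Move 4: O drops in col 4, lands at row 5
Move 5: X drops in col 3, lands at row 5
Move 6: O drops in col 4, lands at row 4
Move 7: X drops in col 2, lands at row 4
Move 8: O drops in col 1, lands at row 4
Move 9: X drops in col 3, lands at row 4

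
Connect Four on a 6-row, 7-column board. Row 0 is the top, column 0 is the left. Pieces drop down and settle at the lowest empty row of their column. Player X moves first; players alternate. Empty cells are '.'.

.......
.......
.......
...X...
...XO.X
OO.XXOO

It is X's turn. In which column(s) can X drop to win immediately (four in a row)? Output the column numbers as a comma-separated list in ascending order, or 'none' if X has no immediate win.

col 0: drop X → no win
col 1: drop X → no win
col 2: drop X → no win
col 3: drop X → WIN!
col 4: drop X → no win
col 5: drop X → no win
col 6: drop X → no win

Answer: 3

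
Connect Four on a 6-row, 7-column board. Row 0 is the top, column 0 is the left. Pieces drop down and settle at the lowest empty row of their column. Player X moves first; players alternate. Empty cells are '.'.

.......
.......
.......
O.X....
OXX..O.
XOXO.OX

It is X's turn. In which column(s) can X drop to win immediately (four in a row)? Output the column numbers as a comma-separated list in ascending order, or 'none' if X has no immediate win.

col 0: drop X → no win
col 1: drop X → no win
col 2: drop X → WIN!
col 3: drop X → no win
col 4: drop X → no win
col 5: drop X → no win
col 6: drop X → no win

Answer: 2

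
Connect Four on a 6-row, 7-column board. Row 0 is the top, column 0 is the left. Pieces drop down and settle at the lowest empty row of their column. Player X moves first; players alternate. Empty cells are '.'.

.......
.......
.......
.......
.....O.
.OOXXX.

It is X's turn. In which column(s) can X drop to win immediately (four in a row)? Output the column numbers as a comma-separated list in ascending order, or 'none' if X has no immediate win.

Answer: 6

Derivation:
col 0: drop X → no win
col 1: drop X → no win
col 2: drop X → no win
col 3: drop X → no win
col 4: drop X → no win
col 5: drop X → no win
col 6: drop X → WIN!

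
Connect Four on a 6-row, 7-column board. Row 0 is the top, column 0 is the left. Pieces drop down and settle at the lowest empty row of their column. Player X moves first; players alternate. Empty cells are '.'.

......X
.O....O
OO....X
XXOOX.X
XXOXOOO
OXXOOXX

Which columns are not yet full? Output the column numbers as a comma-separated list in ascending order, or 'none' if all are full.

Answer: 0,1,2,3,4,5

Derivation:
col 0: top cell = '.' → open
col 1: top cell = '.' → open
col 2: top cell = '.' → open
col 3: top cell = '.' → open
col 4: top cell = '.' → open
col 5: top cell = '.' → open
col 6: top cell = 'X' → FULL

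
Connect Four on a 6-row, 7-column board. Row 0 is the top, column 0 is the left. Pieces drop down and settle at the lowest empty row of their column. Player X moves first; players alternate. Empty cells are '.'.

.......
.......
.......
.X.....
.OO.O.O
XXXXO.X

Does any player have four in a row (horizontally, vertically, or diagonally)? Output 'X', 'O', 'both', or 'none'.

X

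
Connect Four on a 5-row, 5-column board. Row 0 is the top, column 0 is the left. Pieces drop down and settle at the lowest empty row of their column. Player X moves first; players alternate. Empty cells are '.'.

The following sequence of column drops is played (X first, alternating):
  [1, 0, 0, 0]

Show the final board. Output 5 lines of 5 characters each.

Answer: .....
.....
O....
X....
OX...

Derivation:
Move 1: X drops in col 1, lands at row 4
Move 2: O drops in col 0, lands at row 4
Move 3: X drops in col 0, lands at row 3
Move 4: O drops in col 0, lands at row 2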